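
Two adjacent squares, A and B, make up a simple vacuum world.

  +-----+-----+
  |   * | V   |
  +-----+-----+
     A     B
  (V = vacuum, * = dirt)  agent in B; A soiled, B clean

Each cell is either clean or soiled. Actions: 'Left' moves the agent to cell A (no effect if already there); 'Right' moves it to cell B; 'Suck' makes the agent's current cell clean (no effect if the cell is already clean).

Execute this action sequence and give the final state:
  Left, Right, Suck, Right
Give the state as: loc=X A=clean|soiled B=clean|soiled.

1) do Left; now loc=A A=soiled B=clean
2) do Right; now loc=B A=soiled B=clean
3) do Suck; now loc=B A=soiled B=clean
4) do Right; now loc=B A=soiled B=clean

loc=B A=soiled B=clean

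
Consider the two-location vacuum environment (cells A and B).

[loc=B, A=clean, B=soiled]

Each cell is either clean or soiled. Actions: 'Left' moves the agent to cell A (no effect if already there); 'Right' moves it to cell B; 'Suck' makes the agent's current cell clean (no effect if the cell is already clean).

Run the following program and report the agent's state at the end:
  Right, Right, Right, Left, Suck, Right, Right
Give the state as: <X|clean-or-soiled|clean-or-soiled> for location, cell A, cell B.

<B|clean|soiled>

Right (#1): <B|clean|soiled>
Right (#2): <B|clean|soiled>
Right (#3): <B|clean|soiled>
Left (#4): <A|clean|soiled>
Suck (#5): <A|clean|soiled>
Right (#6): <B|clean|soiled>
Right (#7): <B|clean|soiled>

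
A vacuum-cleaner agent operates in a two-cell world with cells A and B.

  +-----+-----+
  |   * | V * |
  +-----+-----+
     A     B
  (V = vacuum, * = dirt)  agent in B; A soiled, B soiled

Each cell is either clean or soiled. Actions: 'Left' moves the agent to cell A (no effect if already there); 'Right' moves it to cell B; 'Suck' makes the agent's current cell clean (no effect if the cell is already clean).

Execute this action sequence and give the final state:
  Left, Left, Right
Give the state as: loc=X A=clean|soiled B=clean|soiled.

t=1 Left ⇒ loc=A A=soiled B=soiled
t=2 Left ⇒ loc=A A=soiled B=soiled
t=3 Right ⇒ loc=B A=soiled B=soiled

loc=B A=soiled B=soiled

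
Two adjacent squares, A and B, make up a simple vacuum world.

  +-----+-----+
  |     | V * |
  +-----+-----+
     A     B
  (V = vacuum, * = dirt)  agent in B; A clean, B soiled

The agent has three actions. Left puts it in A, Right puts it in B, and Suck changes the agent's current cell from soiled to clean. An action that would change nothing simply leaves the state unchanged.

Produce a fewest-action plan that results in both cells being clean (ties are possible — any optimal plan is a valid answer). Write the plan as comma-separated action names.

Suck

Suck (#1): loc=B A=clean B=clean
min 1: B is soiled, one Suck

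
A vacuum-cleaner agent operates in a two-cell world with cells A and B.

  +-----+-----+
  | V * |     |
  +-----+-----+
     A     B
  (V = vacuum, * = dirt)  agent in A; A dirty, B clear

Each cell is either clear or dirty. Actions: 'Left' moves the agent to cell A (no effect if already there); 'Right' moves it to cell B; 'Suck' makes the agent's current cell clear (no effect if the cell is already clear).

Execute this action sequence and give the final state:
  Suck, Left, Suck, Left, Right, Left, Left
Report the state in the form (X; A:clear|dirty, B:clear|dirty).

step 1/7 (Suck): (A; A:clear, B:clear)
step 2/7 (Left): (A; A:clear, B:clear)
step 3/7 (Suck): (A; A:clear, B:clear)
step 4/7 (Left): (A; A:clear, B:clear)
step 5/7 (Right): (B; A:clear, B:clear)
step 6/7 (Left): (A; A:clear, B:clear)
step 7/7 (Left): (A; A:clear, B:clear)

(A; A:clear, B:clear)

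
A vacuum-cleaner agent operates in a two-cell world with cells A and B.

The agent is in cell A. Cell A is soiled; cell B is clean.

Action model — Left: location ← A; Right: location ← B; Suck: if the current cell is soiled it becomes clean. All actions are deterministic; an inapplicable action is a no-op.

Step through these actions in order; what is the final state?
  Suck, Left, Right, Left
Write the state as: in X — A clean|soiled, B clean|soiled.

t=1 Suck ⇒ in A — A clean, B clean
t=2 Left ⇒ in A — A clean, B clean
t=3 Right ⇒ in B — A clean, B clean
t=4 Left ⇒ in A — A clean, B clean

in A — A clean, B clean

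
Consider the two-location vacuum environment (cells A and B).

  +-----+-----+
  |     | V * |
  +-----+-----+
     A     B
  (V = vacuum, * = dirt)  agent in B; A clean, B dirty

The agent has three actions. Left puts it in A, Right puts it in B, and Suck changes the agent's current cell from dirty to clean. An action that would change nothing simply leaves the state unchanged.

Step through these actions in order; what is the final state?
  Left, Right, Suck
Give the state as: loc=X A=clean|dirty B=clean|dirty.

loc=B A=clean B=clean

step 1/3 (Left): loc=A A=clean B=dirty
step 2/3 (Right): loc=B A=clean B=dirty
step 3/3 (Suck): loc=B A=clean B=clean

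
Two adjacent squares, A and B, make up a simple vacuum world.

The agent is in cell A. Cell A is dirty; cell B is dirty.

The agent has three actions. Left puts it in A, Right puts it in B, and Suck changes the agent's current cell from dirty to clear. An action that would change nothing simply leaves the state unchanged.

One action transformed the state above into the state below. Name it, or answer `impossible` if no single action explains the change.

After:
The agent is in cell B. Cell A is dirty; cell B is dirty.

Right

try  Left: <A|dirty|dirty>
try Right: <B|dirty|dirty>  ← match
try  Suck: <A|clear|dirty>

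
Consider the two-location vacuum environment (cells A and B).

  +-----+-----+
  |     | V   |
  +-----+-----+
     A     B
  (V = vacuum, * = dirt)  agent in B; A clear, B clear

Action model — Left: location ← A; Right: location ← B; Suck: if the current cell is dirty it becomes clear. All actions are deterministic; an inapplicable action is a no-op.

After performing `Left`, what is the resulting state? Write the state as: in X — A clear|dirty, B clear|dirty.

start: in B — A clear, B clear
t=1 Left ⇒ in A — A clear, B clear

in A — A clear, B clear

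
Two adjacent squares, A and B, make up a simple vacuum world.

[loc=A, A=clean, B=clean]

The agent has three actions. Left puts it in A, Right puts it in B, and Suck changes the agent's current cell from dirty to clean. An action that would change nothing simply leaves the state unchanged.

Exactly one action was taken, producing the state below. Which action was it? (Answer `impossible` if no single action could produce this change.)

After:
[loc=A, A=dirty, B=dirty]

try  Left: <A|clean|clean>
try Right: <B|clean|clean>
try  Suck: <A|clean|clean>
no single action produces the after-state

impossible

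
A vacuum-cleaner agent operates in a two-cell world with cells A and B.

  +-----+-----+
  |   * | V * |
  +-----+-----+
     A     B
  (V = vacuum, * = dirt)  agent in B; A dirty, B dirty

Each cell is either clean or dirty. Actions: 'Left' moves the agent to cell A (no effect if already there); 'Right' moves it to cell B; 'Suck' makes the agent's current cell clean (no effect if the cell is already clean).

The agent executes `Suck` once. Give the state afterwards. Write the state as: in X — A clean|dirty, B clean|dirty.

in B — A dirty, B clean

start: in B — A dirty, B dirty
step 1/1 (Suck): in B — A dirty, B clean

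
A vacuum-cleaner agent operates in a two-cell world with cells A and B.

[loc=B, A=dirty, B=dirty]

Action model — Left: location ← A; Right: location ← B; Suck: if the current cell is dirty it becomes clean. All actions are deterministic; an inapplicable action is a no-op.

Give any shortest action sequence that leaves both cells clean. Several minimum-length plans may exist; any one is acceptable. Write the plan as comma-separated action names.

[1] after Suck: in B — A dirty, B clean
[2] after Left: in A — A dirty, B clean
[3] after Suck: in A — A clean, B clean
min 3: Suck B + move + Suck A

Suck, Left, Suck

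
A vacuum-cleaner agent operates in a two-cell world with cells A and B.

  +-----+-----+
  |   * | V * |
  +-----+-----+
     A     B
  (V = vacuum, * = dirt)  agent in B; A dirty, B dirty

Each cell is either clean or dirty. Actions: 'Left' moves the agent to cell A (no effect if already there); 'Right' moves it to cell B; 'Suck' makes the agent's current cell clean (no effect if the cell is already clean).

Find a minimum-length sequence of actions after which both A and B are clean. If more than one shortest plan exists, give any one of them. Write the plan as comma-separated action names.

Suck, Left, Suck

[1] after Suck: loc=B A=dirty B=clean
[2] after Left: loc=A A=dirty B=clean
[3] after Suck: loc=A A=clean B=clean
min 3: Suck B + move + Suck A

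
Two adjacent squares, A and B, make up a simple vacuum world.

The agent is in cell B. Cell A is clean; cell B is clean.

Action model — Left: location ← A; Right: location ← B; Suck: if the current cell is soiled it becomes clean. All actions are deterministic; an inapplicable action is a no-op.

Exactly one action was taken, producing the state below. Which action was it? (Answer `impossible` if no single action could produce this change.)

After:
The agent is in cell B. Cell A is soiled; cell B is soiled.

impossible

try  Left: loc=A A=clean B=clean
try Right: loc=B A=clean B=clean
try  Suck: loc=B A=clean B=clean
no single action produces the after-state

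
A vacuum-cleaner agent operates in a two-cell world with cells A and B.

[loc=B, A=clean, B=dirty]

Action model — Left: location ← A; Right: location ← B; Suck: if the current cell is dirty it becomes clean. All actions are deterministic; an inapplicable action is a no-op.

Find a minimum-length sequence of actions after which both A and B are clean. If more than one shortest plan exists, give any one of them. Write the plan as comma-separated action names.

step 1/1 (Suck): <B|clean|clean>
min 1: B is dirty, one Suck

Suck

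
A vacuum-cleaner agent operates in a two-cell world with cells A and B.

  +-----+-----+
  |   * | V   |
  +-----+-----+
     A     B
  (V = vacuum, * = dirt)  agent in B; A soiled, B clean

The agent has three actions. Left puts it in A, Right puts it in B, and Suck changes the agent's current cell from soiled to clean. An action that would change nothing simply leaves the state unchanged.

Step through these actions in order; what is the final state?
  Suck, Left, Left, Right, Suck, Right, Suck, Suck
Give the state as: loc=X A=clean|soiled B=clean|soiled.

[1] after Suck: loc=B A=soiled B=clean
[2] after Left: loc=A A=soiled B=clean
[3] after Left: loc=A A=soiled B=clean
[4] after Right: loc=B A=soiled B=clean
[5] after Suck: loc=B A=soiled B=clean
[6] after Right: loc=B A=soiled B=clean
[7] after Suck: loc=B A=soiled B=clean
[8] after Suck: loc=B A=soiled B=clean

loc=B A=soiled B=clean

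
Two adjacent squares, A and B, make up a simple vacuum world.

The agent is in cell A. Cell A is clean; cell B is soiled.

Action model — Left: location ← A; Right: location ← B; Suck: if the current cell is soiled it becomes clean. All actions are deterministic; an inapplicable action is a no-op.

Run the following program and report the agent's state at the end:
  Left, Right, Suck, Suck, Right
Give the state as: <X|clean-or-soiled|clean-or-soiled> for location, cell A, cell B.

<B|clean|clean>

1. Left → <A|clean|soiled>
2. Right → <B|clean|soiled>
3. Suck → <B|clean|clean>
4. Suck → <B|clean|clean>
5. Right → <B|clean|clean>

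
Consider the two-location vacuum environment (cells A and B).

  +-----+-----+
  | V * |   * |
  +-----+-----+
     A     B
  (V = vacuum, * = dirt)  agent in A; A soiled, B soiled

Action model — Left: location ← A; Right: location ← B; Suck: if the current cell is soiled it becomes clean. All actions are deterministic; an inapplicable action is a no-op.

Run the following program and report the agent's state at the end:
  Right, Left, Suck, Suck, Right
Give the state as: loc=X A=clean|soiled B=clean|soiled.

loc=B A=clean B=soiled

t=1 Right ⇒ loc=B A=soiled B=soiled
t=2 Left ⇒ loc=A A=soiled B=soiled
t=3 Suck ⇒ loc=A A=clean B=soiled
t=4 Suck ⇒ loc=A A=clean B=soiled
t=5 Right ⇒ loc=B A=clean B=soiled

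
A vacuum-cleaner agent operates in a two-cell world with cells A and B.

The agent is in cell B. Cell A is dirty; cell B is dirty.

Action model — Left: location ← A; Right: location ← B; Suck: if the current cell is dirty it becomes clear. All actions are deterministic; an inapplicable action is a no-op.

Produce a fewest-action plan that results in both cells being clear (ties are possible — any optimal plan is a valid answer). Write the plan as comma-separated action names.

1) do Suck; now in B — A dirty, B clear
2) do Left; now in A — A dirty, B clear
3) do Suck; now in A — A clear, B clear
min 3: Suck B + move + Suck A

Suck, Left, Suck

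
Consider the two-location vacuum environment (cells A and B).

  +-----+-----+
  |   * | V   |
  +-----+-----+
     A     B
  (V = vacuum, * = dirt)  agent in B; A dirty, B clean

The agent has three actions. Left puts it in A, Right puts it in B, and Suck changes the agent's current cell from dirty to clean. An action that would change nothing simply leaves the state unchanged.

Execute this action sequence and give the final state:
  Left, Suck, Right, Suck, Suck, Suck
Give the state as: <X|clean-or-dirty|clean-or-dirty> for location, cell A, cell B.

step 1/6 (Left): <A|dirty|clean>
step 2/6 (Suck): <A|clean|clean>
step 3/6 (Right): <B|clean|clean>
step 4/6 (Suck): <B|clean|clean>
step 5/6 (Suck): <B|clean|clean>
step 6/6 (Suck): <B|clean|clean>

<B|clean|clean>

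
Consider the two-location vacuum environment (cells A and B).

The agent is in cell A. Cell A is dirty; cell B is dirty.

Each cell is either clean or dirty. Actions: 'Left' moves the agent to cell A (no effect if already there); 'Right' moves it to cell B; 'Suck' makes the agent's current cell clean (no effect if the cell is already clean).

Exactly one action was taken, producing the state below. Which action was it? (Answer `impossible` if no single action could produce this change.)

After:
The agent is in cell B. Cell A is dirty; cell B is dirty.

try  Left: (A; A:dirty, B:dirty)
try Right: (B; A:dirty, B:dirty)  ← match
try  Suck: (A; A:clean, B:dirty)

Right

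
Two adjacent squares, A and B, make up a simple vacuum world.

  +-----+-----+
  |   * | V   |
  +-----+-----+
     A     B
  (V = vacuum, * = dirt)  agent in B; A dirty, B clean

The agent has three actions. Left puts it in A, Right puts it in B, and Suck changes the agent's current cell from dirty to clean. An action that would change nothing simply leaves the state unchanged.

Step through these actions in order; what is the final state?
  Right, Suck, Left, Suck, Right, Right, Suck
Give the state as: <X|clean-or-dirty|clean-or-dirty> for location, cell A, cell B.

step 1/7 (Right): <B|dirty|clean>
step 2/7 (Suck): <B|dirty|clean>
step 3/7 (Left): <A|dirty|clean>
step 4/7 (Suck): <A|clean|clean>
step 5/7 (Right): <B|clean|clean>
step 6/7 (Right): <B|clean|clean>
step 7/7 (Suck): <B|clean|clean>

<B|clean|clean>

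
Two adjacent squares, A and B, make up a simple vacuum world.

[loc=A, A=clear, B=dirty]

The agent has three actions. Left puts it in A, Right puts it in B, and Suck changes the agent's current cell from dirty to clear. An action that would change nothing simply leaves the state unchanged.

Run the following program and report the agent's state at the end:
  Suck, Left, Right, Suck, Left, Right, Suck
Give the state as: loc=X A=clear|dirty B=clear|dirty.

[1] after Suck: loc=A A=clear B=dirty
[2] after Left: loc=A A=clear B=dirty
[3] after Right: loc=B A=clear B=dirty
[4] after Suck: loc=B A=clear B=clear
[5] after Left: loc=A A=clear B=clear
[6] after Right: loc=B A=clear B=clear
[7] after Suck: loc=B A=clear B=clear

loc=B A=clear B=clear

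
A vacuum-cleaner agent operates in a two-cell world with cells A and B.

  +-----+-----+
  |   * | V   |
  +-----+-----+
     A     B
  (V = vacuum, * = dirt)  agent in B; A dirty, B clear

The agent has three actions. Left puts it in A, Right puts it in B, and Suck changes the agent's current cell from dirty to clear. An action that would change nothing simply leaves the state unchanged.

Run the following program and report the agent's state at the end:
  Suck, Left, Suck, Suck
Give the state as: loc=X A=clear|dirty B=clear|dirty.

loc=A A=clear B=clear

1. Suck → loc=B A=dirty B=clear
2. Left → loc=A A=dirty B=clear
3. Suck → loc=A A=clear B=clear
4. Suck → loc=A A=clear B=clear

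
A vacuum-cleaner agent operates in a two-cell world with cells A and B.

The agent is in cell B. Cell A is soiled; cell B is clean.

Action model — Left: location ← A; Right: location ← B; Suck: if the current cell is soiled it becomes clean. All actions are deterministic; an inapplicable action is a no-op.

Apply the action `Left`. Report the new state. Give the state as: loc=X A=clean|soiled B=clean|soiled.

start: loc=B A=soiled B=clean
step 1/1 (Left): loc=A A=soiled B=clean

loc=A A=soiled B=clean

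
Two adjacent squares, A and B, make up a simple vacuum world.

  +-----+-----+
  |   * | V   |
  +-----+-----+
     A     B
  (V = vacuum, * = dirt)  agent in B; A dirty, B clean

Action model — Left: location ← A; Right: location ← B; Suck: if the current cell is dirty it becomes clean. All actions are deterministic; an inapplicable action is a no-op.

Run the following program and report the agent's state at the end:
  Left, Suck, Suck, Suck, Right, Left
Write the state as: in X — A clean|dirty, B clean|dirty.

in A — A clean, B clean

1) do Left; now in A — A dirty, B clean
2) do Suck; now in A — A clean, B clean
3) do Suck; now in A — A clean, B clean
4) do Suck; now in A — A clean, B clean
5) do Right; now in B — A clean, B clean
6) do Left; now in A — A clean, B clean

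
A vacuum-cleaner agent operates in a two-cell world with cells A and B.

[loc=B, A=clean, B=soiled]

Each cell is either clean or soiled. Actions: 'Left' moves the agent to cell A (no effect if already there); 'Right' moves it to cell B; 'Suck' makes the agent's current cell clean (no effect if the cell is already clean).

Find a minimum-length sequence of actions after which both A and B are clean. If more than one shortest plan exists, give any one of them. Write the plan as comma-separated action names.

Suck

1. Suck → in B — A clean, B clean
min 1: B is soiled, one Suck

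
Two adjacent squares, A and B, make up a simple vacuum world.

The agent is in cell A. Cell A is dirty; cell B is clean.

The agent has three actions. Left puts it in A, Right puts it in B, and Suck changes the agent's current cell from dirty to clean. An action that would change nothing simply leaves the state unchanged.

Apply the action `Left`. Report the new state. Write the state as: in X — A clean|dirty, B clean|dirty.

start: in A — A dirty, B clean
1) do Left; now in A — A dirty, B clean

in A — A dirty, B clean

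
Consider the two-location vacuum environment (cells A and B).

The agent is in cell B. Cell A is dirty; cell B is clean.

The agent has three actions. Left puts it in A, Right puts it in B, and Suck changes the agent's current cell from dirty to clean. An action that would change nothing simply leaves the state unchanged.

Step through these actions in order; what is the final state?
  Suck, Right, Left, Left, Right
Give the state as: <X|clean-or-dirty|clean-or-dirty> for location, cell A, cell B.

<B|dirty|clean>

1. Suck → <B|dirty|clean>
2. Right → <B|dirty|clean>
3. Left → <A|dirty|clean>
4. Left → <A|dirty|clean>
5. Right → <B|dirty|clean>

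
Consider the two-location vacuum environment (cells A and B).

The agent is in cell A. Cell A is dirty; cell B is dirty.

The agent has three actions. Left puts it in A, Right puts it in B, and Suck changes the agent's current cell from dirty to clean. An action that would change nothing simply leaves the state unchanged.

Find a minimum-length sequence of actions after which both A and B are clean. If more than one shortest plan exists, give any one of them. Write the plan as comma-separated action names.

[1] after Suck: loc=A A=clean B=dirty
[2] after Right: loc=B A=clean B=dirty
[3] after Suck: loc=B A=clean B=clean
min 3: Suck A + move + Suck B

Suck, Right, Suck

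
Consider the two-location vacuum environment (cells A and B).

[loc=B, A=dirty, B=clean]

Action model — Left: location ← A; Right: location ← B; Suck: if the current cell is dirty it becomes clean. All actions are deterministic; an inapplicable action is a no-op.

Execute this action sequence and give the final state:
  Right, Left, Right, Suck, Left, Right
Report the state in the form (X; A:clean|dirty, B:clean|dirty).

step 1/6 (Right): (B; A:dirty, B:clean)
step 2/6 (Left): (A; A:dirty, B:clean)
step 3/6 (Right): (B; A:dirty, B:clean)
step 4/6 (Suck): (B; A:dirty, B:clean)
step 5/6 (Left): (A; A:dirty, B:clean)
step 6/6 (Right): (B; A:dirty, B:clean)

(B; A:dirty, B:clean)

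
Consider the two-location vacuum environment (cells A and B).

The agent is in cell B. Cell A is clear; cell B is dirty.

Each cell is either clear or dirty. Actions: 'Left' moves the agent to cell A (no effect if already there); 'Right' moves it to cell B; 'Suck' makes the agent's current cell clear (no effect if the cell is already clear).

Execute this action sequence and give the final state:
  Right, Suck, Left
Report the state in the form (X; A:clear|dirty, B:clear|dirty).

[1] after Right: (B; A:clear, B:dirty)
[2] after Suck: (B; A:clear, B:clear)
[3] after Left: (A; A:clear, B:clear)

(A; A:clear, B:clear)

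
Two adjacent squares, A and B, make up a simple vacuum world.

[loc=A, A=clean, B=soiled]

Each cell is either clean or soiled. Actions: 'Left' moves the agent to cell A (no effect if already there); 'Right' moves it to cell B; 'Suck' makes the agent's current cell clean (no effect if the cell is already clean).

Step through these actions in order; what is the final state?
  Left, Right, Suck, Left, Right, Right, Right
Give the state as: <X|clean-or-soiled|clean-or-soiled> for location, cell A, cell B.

1. Left → <A|clean|soiled>
2. Right → <B|clean|soiled>
3. Suck → <B|clean|clean>
4. Left → <A|clean|clean>
5. Right → <B|clean|clean>
6. Right → <B|clean|clean>
7. Right → <B|clean|clean>

<B|clean|clean>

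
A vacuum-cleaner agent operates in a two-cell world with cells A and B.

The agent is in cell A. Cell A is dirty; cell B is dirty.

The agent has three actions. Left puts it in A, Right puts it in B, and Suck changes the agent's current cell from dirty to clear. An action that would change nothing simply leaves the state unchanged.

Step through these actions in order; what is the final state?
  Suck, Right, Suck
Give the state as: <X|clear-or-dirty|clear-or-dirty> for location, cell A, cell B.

Suck (#1): <A|clear|dirty>
Right (#2): <B|clear|dirty>
Suck (#3): <B|clear|clear>

<B|clear|clear>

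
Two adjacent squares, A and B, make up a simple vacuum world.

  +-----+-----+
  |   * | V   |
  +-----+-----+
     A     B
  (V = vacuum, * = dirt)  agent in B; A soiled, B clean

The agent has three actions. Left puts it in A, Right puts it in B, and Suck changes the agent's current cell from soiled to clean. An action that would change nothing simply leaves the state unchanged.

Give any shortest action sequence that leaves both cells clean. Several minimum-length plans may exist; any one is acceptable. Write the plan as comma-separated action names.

t=1 Left ⇒ (A; A:soiled, B:clean)
t=2 Suck ⇒ (A; A:clean, B:clean)
min 2: go A then Suck

Left, Suck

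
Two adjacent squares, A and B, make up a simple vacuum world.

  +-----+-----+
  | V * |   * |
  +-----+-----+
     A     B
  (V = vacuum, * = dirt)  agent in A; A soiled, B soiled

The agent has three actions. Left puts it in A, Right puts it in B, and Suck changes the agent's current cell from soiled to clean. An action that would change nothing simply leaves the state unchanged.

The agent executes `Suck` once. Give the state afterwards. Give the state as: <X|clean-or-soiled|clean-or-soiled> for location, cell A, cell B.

<A|clean|soiled>

start: <A|soiled|soiled>
[1] after Suck: <A|clean|soiled>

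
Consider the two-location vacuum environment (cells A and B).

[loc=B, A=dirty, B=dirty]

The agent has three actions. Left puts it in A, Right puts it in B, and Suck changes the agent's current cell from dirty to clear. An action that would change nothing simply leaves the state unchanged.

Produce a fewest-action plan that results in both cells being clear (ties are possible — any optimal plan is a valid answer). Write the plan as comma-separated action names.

Suck, Left, Suck

[1] after Suck: (B; A:dirty, B:clear)
[2] after Left: (A; A:dirty, B:clear)
[3] after Suck: (A; A:clear, B:clear)
min 3: Suck B + move + Suck A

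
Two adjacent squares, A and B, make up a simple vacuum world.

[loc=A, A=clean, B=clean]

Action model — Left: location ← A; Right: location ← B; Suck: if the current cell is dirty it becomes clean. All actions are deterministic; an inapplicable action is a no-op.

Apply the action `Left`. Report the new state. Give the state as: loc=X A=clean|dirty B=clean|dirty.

loc=A A=clean B=clean

start: loc=A A=clean B=clean
1) do Left; now loc=A A=clean B=clean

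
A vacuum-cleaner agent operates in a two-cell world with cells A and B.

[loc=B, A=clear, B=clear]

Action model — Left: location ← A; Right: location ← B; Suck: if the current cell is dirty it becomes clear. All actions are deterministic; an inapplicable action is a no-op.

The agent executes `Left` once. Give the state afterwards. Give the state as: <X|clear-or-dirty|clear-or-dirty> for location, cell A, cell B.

start: <B|clear|clear>
t=1 Left ⇒ <A|clear|clear>

<A|clear|clear>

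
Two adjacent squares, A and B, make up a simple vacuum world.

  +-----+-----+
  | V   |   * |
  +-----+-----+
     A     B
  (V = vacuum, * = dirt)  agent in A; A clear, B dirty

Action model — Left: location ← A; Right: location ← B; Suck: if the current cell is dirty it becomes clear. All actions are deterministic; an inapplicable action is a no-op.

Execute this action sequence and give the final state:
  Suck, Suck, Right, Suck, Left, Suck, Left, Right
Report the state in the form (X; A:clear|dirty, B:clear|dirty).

t=1 Suck ⇒ (A; A:clear, B:dirty)
t=2 Suck ⇒ (A; A:clear, B:dirty)
t=3 Right ⇒ (B; A:clear, B:dirty)
t=4 Suck ⇒ (B; A:clear, B:clear)
t=5 Left ⇒ (A; A:clear, B:clear)
t=6 Suck ⇒ (A; A:clear, B:clear)
t=7 Left ⇒ (A; A:clear, B:clear)
t=8 Right ⇒ (B; A:clear, B:clear)

(B; A:clear, B:clear)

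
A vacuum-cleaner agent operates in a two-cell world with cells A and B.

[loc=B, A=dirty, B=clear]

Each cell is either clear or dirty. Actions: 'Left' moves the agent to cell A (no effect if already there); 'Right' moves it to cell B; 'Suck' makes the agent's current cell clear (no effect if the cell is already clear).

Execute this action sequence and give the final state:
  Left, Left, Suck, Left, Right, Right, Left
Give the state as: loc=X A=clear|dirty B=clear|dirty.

loc=A A=clear B=clear

1. Left → loc=A A=dirty B=clear
2. Left → loc=A A=dirty B=clear
3. Suck → loc=A A=clear B=clear
4. Left → loc=A A=clear B=clear
5. Right → loc=B A=clear B=clear
6. Right → loc=B A=clear B=clear
7. Left → loc=A A=clear B=clear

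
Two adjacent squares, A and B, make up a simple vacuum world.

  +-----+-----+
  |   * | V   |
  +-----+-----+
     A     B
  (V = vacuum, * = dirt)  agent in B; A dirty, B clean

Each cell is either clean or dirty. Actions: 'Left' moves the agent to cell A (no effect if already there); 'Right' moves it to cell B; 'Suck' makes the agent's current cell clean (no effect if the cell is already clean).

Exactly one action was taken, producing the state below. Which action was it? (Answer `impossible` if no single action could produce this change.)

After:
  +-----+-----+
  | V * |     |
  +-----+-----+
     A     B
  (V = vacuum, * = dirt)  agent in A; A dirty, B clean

Left

try  Left: loc=A A=dirty B=clean  ← match
try Right: loc=B A=dirty B=clean
try  Suck: loc=B A=dirty B=clean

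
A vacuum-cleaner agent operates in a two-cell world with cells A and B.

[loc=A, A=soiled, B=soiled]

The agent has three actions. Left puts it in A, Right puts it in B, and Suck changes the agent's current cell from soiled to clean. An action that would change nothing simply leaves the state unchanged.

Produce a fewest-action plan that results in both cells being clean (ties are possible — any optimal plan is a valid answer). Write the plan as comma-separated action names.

1) do Suck; now in A — A clean, B soiled
2) do Right; now in B — A clean, B soiled
3) do Suck; now in B — A clean, B clean
min 3: Suck A + move + Suck B

Suck, Right, Suck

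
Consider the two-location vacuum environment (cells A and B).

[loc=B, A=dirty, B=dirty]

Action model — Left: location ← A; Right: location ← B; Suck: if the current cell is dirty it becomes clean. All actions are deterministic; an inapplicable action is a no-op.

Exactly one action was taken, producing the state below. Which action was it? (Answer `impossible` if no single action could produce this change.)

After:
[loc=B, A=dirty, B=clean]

Suck

try  Left: in A — A dirty, B dirty
try Right: in B — A dirty, B dirty
try  Suck: in B — A dirty, B clean  ← match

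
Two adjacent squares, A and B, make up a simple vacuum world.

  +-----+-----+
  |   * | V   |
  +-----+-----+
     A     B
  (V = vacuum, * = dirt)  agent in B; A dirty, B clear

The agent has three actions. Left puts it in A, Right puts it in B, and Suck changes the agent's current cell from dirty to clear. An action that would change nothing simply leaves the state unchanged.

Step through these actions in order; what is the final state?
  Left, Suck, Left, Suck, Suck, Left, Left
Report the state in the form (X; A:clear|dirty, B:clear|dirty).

(A; A:clear, B:clear)

[1] after Left: (A; A:dirty, B:clear)
[2] after Suck: (A; A:clear, B:clear)
[3] after Left: (A; A:clear, B:clear)
[4] after Suck: (A; A:clear, B:clear)
[5] after Suck: (A; A:clear, B:clear)
[6] after Left: (A; A:clear, B:clear)
[7] after Left: (A; A:clear, B:clear)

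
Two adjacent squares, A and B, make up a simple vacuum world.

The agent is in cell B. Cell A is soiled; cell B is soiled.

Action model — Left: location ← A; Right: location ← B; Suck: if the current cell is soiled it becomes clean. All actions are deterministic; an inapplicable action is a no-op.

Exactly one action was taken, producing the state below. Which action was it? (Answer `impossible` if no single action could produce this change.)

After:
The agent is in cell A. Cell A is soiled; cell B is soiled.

try  Left: (A; A:soiled, B:soiled)  ← match
try Right: (B; A:soiled, B:soiled)
try  Suck: (B; A:soiled, B:clean)

Left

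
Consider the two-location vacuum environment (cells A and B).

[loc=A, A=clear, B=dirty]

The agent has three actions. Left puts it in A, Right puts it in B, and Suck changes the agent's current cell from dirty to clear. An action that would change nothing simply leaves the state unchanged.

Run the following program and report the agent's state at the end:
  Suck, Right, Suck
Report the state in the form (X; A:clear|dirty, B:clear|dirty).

(B; A:clear, B:clear)

[1] after Suck: (A; A:clear, B:dirty)
[2] after Right: (B; A:clear, B:dirty)
[3] after Suck: (B; A:clear, B:clear)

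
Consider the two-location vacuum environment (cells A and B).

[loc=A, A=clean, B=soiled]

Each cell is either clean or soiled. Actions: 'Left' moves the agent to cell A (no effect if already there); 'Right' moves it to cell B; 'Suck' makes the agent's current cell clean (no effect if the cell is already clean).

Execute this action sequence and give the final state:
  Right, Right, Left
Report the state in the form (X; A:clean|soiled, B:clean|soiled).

t=1 Right ⇒ (B; A:clean, B:soiled)
t=2 Right ⇒ (B; A:clean, B:soiled)
t=3 Left ⇒ (A; A:clean, B:soiled)

(A; A:clean, B:soiled)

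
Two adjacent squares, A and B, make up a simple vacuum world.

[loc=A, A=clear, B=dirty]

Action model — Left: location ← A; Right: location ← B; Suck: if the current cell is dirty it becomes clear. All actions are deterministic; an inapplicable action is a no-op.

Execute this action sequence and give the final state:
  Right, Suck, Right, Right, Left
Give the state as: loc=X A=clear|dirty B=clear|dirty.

loc=A A=clear B=clear

Right (#1): loc=B A=clear B=dirty
Suck (#2): loc=B A=clear B=clear
Right (#3): loc=B A=clear B=clear
Right (#4): loc=B A=clear B=clear
Left (#5): loc=A A=clear B=clear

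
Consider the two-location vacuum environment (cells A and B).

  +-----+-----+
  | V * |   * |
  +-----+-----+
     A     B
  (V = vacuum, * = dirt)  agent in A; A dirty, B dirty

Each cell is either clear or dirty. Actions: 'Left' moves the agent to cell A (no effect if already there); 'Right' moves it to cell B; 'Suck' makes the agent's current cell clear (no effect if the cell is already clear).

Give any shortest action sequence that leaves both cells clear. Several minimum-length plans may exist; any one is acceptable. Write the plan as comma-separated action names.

Suck, Right, Suck

[1] after Suck: (A; A:clear, B:dirty)
[2] after Right: (B; A:clear, B:dirty)
[3] after Suck: (B; A:clear, B:clear)
min 3: Suck A + move + Suck B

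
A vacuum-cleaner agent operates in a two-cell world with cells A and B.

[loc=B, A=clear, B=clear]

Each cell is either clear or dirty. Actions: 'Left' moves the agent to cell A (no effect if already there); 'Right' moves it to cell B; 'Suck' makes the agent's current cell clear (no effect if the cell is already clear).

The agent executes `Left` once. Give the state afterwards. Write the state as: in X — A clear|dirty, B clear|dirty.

start: in B — A clear, B clear
Left (#1): in A — A clear, B clear

in A — A clear, B clear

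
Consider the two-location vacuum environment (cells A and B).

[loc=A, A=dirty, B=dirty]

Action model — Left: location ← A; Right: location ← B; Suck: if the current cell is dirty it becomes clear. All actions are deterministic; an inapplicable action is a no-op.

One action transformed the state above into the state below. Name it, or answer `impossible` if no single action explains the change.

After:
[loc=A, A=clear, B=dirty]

Suck

try  Left: (A; A:dirty, B:dirty)
try Right: (B; A:dirty, B:dirty)
try  Suck: (A; A:clear, B:dirty)  ← match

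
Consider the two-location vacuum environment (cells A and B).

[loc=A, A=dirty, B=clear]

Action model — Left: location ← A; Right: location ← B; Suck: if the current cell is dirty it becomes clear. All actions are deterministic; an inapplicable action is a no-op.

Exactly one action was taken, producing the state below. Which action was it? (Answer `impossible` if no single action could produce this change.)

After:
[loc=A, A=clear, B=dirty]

try  Left: <A|dirty|clear>
try Right: <B|dirty|clear>
try  Suck: <A|clear|clear>
no single action produces the after-state

impossible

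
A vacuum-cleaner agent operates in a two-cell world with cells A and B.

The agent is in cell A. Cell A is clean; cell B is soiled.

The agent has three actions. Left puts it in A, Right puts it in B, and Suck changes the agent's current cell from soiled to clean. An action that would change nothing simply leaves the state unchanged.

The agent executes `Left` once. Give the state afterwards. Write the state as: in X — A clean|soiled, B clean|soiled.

start: in A — A clean, B soiled
Left (#1): in A — A clean, B soiled

in A — A clean, B soiled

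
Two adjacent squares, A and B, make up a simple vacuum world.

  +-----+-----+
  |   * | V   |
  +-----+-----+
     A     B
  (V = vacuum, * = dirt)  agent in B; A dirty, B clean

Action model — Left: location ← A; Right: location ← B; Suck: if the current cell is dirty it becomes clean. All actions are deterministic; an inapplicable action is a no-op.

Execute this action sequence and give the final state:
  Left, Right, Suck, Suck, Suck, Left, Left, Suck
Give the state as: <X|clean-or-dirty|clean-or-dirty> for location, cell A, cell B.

t=1 Left ⇒ <A|dirty|clean>
t=2 Right ⇒ <B|dirty|clean>
t=3 Suck ⇒ <B|dirty|clean>
t=4 Suck ⇒ <B|dirty|clean>
t=5 Suck ⇒ <B|dirty|clean>
t=6 Left ⇒ <A|dirty|clean>
t=7 Left ⇒ <A|dirty|clean>
t=8 Suck ⇒ <A|clean|clean>

<A|clean|clean>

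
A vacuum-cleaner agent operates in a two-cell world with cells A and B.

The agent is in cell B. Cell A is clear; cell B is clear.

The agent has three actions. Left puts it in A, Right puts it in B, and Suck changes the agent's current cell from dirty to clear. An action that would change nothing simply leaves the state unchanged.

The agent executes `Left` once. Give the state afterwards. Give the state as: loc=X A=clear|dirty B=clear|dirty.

loc=A A=clear B=clear

start: loc=B A=clear B=clear
1. Left → loc=A A=clear B=clear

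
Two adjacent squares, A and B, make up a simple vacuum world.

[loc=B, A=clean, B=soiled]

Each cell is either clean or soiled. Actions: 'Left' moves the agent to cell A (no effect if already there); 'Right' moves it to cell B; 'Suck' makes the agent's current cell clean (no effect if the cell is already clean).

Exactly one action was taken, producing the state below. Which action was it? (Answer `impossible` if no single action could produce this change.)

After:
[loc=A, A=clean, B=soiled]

Left

try  Left: <A|clean|soiled>  ← match
try Right: <B|clean|soiled>
try  Suck: <B|clean|clean>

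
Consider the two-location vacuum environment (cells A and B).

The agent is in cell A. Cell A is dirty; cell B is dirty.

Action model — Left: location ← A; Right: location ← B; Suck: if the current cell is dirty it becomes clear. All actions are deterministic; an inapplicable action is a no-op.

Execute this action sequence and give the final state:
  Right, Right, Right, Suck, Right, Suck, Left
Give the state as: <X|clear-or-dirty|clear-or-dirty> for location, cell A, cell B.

1) do Right; now <B|dirty|dirty>
2) do Right; now <B|dirty|dirty>
3) do Right; now <B|dirty|dirty>
4) do Suck; now <B|dirty|clear>
5) do Right; now <B|dirty|clear>
6) do Suck; now <B|dirty|clear>
7) do Left; now <A|dirty|clear>

<A|dirty|clear>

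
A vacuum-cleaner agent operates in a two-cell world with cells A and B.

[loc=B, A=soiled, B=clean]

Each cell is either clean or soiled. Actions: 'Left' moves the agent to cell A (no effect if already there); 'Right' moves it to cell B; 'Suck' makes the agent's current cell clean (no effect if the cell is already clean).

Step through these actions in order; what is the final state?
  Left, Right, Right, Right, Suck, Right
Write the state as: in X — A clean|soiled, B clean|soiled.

in B — A soiled, B clean

t=1 Left ⇒ in A — A soiled, B clean
t=2 Right ⇒ in B — A soiled, B clean
t=3 Right ⇒ in B — A soiled, B clean
t=4 Right ⇒ in B — A soiled, B clean
t=5 Suck ⇒ in B — A soiled, B clean
t=6 Right ⇒ in B — A soiled, B clean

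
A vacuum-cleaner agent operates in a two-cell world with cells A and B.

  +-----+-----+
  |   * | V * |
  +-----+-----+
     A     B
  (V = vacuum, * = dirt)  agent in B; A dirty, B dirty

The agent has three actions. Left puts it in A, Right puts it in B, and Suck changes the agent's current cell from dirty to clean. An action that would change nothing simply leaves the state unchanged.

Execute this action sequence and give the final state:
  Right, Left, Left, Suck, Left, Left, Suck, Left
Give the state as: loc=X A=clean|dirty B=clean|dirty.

1. Right → loc=B A=dirty B=dirty
2. Left → loc=A A=dirty B=dirty
3. Left → loc=A A=dirty B=dirty
4. Suck → loc=A A=clean B=dirty
5. Left → loc=A A=clean B=dirty
6. Left → loc=A A=clean B=dirty
7. Suck → loc=A A=clean B=dirty
8. Left → loc=A A=clean B=dirty

loc=A A=clean B=dirty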